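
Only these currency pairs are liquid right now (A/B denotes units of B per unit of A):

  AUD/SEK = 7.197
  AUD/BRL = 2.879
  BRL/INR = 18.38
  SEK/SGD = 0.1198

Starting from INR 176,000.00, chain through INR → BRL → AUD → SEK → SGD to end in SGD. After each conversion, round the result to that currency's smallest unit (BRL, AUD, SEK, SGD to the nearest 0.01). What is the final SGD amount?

SGD 2,867.71

INR 176,000.00 ÷ 18.38 = BRL 9,575.63
BRL 9,575.63 ÷ 2.879 = AUD 3,326.03
AUD 3,326.03 × 7.197 = SEK 23,937.44
SEK 23,937.44 × 0.1198 = SGD 2,867.71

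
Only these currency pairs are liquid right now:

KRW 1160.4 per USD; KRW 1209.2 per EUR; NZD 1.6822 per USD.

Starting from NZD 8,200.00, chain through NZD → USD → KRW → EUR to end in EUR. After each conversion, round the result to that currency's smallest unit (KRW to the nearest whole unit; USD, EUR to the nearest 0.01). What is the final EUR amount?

NZD 8,200.00 ÷ 1.6822 = USD 4,874.57
USD 4,874.57 × 1160.4 = KRW 5,656,451
KRW 5,656,451 ÷ 1209.2 = EUR 4,677.85

EUR 4,677.85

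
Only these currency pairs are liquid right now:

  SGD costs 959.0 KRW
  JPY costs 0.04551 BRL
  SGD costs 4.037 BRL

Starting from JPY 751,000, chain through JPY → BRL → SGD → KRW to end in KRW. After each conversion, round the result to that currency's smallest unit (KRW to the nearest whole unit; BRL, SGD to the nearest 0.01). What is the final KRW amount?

KRW 8,119,076

JPY 751,000 × 0.04551 = BRL 34,178.01
BRL 34,178.01 ÷ 4.037 = SGD 8,466.19
SGD 8,466.19 × 959.0 = KRW 8,119,076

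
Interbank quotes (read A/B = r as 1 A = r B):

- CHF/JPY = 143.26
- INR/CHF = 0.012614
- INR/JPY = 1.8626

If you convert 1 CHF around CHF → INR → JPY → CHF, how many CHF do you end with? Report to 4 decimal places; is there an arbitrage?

1.0307 (arbitrage exists)

Around CHF → INR → JPY → CHF: 1 ÷ 0.012614 × 1.8626 ÷ 143.26 = 1.030723
Product > 1; profitable direction is CHF → INR → JPY → CHF.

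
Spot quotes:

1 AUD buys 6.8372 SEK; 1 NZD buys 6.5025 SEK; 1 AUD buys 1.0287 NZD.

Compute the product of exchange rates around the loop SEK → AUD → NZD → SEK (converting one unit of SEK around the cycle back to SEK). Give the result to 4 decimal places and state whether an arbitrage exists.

Around SEK → AUD → NZD → SEK: 1 ÷ 6.8372 × 1.0287 × 6.5025 = 0.978342
Product < 1; profitable direction is SEK → NZD → AUD → SEK.

0.9783 (arbitrage exists)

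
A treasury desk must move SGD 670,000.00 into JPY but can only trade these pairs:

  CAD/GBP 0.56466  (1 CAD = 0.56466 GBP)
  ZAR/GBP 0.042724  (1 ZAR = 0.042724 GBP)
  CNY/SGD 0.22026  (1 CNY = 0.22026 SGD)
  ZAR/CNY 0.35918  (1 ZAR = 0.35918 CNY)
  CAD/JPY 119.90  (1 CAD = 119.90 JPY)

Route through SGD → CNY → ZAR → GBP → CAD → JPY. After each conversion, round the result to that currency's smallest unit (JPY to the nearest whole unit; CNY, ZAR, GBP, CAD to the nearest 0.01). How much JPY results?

JPY 76,830,046

SGD 670,000.00 ÷ 0.22026 = CNY 3,041,859.62
CNY 3,041,859.62 ÷ 0.35918 = ZAR 8,468,900.33
ZAR 8,468,900.33 × 0.042724 = GBP 361,825.30
GBP 361,825.30 ÷ 0.56466 = CAD 640,784.37
CAD 640,784.37 × 119.90 = JPY 76,830,046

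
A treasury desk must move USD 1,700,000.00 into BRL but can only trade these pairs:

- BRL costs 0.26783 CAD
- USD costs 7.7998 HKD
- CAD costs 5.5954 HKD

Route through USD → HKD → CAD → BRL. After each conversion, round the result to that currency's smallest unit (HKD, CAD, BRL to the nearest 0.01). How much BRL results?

USD 1,700,000.00 × 7.7998 = HKD 13,259,660.00
HKD 13,259,660.00 ÷ 5.5954 = CAD 2,369,743.00
CAD 2,369,743.00 ÷ 0.26783 = BRL 8,847,937.12

BRL 8,847,937.12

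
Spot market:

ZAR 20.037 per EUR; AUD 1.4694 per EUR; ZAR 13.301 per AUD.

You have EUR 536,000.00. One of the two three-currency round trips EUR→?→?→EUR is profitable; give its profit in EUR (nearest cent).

Profitable loop is EUR → ZAR → AUD → EUR:
EUR 536,000.00 × 20.037 = ZAR 10,739,832.00
ZAR 10,739,832.00 ÷ 13.301 = AUD 807,445.46
AUD 807,445.46 ÷ 1.4694 = EUR 549,506.91
Profit = EUR 549,506.91 − EUR 536,000.00

Profit: EUR 13,506.91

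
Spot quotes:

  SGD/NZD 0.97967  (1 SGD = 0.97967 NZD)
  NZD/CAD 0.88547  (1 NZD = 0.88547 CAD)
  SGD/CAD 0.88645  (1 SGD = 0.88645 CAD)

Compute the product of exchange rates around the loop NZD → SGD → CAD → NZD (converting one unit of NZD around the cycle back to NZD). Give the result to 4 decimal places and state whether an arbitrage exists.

Around NZD → SGD → CAD → NZD: 1 ÷ 0.97967 × 0.88645 ÷ 0.88547 = 1.021882
Product > 1; profitable direction is NZD → SGD → CAD → NZD.

1.0219 (arbitrage exists)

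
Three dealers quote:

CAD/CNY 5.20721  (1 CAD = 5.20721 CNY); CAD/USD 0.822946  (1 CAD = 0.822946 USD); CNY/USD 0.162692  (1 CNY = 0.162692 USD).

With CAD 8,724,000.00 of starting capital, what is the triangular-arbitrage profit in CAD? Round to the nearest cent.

Profitable loop is CAD → CNY → USD → CAD:
CAD 8,724,000.00 × 5.20721 = CNY 45,427,700.04
CNY 45,427,700.04 × 0.162692 = USD 7,390,723.37
USD 7,390,723.37 ÷ 0.822946 = CAD 8,980,812.08
Profit = CAD 8,980,812.08 − CAD 8,724,000.00

Profit: CAD 256,812.08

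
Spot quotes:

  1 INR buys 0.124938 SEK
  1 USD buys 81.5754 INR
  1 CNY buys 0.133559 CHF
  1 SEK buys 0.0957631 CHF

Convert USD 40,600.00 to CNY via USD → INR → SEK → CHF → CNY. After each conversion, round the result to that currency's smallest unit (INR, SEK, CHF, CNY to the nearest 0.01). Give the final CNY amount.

CNY 296,691.28

USD 40,600.00 × 81.5754 = INR 3,311,961.24
INR 3,311,961.24 × 0.124938 = SEK 413,789.81
SEK 413,789.81 × 0.0957631 = CHF 39,625.79
CHF 39,625.79 ÷ 0.133559 = CNY 296,691.28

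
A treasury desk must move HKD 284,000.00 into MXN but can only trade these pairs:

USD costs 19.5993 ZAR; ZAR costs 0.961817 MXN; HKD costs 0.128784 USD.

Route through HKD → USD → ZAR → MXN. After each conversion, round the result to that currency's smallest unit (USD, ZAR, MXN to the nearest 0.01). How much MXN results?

HKD 284,000.00 × 0.128784 = USD 36,574.66
USD 36,574.66 × 19.5993 = ZAR 716,837.73
ZAR 716,837.73 × 0.961817 = MXN 689,466.71

MXN 689,466.71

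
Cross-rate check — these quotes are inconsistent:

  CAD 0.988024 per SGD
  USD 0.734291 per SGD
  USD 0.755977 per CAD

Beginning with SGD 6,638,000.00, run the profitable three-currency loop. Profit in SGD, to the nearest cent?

Profit: SGD 114,197.23

Profitable loop is SGD → CAD → USD → SGD:
SGD 6,638,000.00 × 0.988024 = CAD 6,558,503.31
CAD 6,558,503.31 × 0.755977 = USD 4,958,077.66
USD 4,958,077.66 ÷ 0.734291 = SGD 6,752,197.23
Profit = SGD 6,752,197.23 − SGD 6,638,000.00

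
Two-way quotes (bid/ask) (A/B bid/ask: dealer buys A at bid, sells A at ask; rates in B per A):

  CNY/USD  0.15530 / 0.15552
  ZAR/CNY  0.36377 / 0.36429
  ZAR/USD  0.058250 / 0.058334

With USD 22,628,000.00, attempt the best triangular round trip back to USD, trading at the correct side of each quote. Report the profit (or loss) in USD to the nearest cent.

Best loop USD → CNY → ZAR → USD:
USD 22,628,000.00 ÷ 0.15552 (buy CNY at ask) = CNY 145,498,971.19
CNY 145,498,971.19 ÷ 0.36429 (buy ZAR at ask) = ZAR 399,404,241.66
ZAR 399,404,241.66 × 0.058250 (sell ZAR at bid) = USD 23,265,297.08

Net profit: USD 637,297.08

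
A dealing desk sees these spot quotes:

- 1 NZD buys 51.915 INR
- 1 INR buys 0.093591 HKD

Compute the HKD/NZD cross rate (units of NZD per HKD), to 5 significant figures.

HKD/NZD = 0.20581

1 HKD ÷ 0.093591 = 10.6848 INR
10.6848 INR ÷ 51.915 = 0.205813 NZD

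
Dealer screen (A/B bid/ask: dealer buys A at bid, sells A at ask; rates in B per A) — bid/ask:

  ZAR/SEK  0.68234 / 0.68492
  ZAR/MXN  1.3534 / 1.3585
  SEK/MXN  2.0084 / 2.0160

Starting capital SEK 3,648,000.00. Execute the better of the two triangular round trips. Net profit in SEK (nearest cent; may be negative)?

Net profit: SEK 31,986.54

Best loop SEK → MXN → ZAR → SEK:
SEK 3,648,000.00 × 2.0084 (sell SEK at bid) = MXN 7,326,643.20
MXN 7,326,643.20 ÷ 1.3585 (buy ZAR at ask) = ZAR 5,393,186.01
ZAR 5,393,186.01 × 0.68234 (sell ZAR at bid) = SEK 3,679,986.54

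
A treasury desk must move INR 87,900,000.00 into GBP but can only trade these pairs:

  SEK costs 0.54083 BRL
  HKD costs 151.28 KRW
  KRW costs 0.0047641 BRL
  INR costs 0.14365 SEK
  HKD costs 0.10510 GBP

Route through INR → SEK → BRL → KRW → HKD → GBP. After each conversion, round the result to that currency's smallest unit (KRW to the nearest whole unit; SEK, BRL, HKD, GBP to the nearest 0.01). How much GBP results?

GBP 995,853.86

INR 87,900,000.00 × 0.14365 = SEK 12,626,835.00
SEK 12,626,835.00 × 0.54083 = BRL 6,828,971.17
BRL 6,828,971.17 ÷ 0.0047641 = KRW 1,433,423,138
KRW 1,433,423,138 ÷ 151.28 = HKD 9,475,298.37
HKD 9,475,298.37 × 0.10510 = GBP 995,853.86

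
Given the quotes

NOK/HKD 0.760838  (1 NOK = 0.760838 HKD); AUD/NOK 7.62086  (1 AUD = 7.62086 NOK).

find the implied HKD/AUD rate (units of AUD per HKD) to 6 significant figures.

1 HKD ÷ 0.760838 = 1.31434 NOK
1.31434 NOK ÷ 7.62086 = 0.172466 AUD

HKD/AUD = 0.172466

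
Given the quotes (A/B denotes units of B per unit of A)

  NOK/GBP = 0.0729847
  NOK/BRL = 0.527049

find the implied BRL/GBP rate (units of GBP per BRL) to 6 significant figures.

1 BRL ÷ 0.527049 = 1.89736 NOK
1.89736 NOK × 0.0729847 = 0.138478 GBP

BRL/GBP = 0.138478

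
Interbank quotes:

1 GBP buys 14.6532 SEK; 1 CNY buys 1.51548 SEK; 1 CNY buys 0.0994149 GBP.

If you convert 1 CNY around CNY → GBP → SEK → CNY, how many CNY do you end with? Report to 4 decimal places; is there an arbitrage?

0.9612 (arbitrage exists)

Around CNY → GBP → SEK → CNY: 1 × 0.0994149 × 14.6532 ÷ 1.51548 = 0.961244
Product < 1; profitable direction is CNY → SEK → GBP → CNY.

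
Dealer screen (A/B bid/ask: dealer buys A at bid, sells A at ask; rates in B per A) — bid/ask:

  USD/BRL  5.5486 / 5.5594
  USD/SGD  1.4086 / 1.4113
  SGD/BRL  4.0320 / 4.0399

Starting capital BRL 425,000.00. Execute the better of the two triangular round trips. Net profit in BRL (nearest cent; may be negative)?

Net profit: BRL 9,179.40

Best loop BRL → USD → SGD → BRL:
BRL 425,000.00 ÷ 5.5594 (buy USD at ask) = USD 76,447.10
USD 76,447.10 × 1.4086 (sell USD at bid) = SGD 107,683.38
SGD 107,683.38 × 4.0320 (sell SGD at bid) = BRL 434,179.40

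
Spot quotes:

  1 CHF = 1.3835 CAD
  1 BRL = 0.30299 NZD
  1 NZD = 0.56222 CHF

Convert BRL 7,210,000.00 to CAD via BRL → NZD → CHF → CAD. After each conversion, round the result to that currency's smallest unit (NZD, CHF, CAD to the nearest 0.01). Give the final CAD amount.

CAD 1,699,217.66

BRL 7,210,000.00 × 0.30299 = NZD 2,184,557.90
NZD 2,184,557.90 × 0.56222 = CHF 1,228,202.14
CHF 1,228,202.14 × 1.3835 = CAD 1,699,217.66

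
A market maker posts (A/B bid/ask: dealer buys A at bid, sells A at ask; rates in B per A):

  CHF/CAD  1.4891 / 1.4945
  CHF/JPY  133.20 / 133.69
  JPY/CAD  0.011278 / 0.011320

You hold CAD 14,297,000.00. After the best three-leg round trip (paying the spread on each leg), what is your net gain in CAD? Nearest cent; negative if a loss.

Best loop CAD → CHF → JPY → CAD:
CAD 14,297,000.00 ÷ 1.4945 (buy CHF at ask) = CHF 9,566,410.17
CHF 9,566,410.17 × 133.20 (sell CHF at bid) = JPY 1,274,245,835
JPY 1,274,245,835 × 0.011278 (sell JPY at bid) = CAD 14,370,944.52

Net profit: CAD 73,944.52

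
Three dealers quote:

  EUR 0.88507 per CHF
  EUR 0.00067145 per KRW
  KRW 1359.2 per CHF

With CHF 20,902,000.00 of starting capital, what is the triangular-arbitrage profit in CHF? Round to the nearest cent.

Profitable loop is CHF → KRW → EUR → CHF:
CHF 20,902,000.00 × 1359.2 = KRW 28,409,998,400
KRW 28,409,998,400 × 0.00067145 = EUR 19,075,893.43
EUR 19,075,893.43 ÷ 0.88507 = CHF 21,552,977.08
Profit = CHF 21,552,977.08 − CHF 20,902,000.00

Profit: CHF 650,977.08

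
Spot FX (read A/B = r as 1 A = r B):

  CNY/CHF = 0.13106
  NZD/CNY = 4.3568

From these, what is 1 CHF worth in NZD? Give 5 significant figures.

1 CHF ÷ 0.13106 = 7.63009 CNY
7.63009 CNY ÷ 4.3568 = 1.75131 NZD

CHF/NZD = 1.7513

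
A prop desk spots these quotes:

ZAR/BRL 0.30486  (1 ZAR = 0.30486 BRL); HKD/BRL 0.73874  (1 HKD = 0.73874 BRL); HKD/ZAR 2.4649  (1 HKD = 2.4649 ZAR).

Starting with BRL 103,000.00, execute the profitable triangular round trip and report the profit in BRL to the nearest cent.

Profit: BRL 1,772.03

Profitable loop is BRL → HKD → ZAR → BRL:
BRL 103,000.00 ÷ 0.73874 = HKD 139,426.59
HKD 139,426.59 × 2.4649 = ZAR 343,672.60
ZAR 343,672.60 × 0.30486 = BRL 104,772.03
Profit = BRL 104,772.03 − BRL 103,000.00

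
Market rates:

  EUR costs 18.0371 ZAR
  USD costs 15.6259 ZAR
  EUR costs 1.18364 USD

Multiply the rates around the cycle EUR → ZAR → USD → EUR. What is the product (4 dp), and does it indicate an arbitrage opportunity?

Around EUR → ZAR → USD → EUR: 1 × 18.0371 ÷ 15.6259 ÷ 1.18364 = 0.975219
Product < 1; profitable direction is EUR → USD → ZAR → EUR.

0.9752 (arbitrage exists)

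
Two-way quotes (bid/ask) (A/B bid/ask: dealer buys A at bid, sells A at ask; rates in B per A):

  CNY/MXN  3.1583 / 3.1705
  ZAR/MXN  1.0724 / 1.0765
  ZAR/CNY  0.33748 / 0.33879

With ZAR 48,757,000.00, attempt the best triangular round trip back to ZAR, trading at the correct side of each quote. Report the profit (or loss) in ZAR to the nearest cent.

Net result: ZAR -78,695.76 (no profitable arbitrage after spreads)

Best loop ZAR → MXN → CNY → ZAR:
ZAR 48,757,000.00 × 1.0724 (sell ZAR at bid) = MXN 52,287,006.80
MXN 52,287,006.80 ÷ 3.1705 (buy CNY at ask) = CNY 16,491,722.69
CNY 16,491,722.69 ÷ 0.33879 (buy ZAR at ask) = ZAR 48,678,304.24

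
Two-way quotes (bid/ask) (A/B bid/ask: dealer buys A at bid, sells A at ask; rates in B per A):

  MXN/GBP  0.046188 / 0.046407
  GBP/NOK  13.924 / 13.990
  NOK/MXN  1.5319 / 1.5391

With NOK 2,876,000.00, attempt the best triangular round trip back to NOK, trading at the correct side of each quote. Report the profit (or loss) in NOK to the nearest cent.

Net profit: NOK 2,199.11

Best loop NOK → GBP → MXN → NOK:
NOK 2,876,000.00 ÷ 13.990 (buy GBP at ask) = GBP 205,575.41
GBP 205,575.41 ÷ 0.046407 (buy MXN at ask) = MXN 4,429,836.25
MXN 4,429,836.25 ÷ 1.5391 (buy NOK at ask) = NOK 2,878,199.11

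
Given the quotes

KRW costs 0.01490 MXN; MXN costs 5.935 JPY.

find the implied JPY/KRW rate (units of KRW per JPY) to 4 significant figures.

1 JPY ÷ 5.935 = 0.168492 MXN
0.168492 MXN ÷ 0.01490 = 11.3082 KRW

JPY/KRW = 11.31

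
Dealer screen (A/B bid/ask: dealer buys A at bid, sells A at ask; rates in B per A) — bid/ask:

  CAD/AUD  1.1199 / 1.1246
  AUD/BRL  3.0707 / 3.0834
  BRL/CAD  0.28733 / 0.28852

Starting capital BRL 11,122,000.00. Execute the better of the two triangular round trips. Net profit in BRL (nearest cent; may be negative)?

Best loop BRL → AUD → CAD → BRL:
BRL 11,122,000.00 ÷ 3.0834 (buy AUD at ask) = AUD 3,607,057.14
AUD 3,607,057.14 ÷ 1.1246 (buy CAD at ask) = CAD 3,207,413.43
CAD 3,207,413.43 ÷ 0.28852 (buy BRL at ask) = BRL 11,116,780.23

Net result: BRL -5,219.77 (no profitable arbitrage after spreads)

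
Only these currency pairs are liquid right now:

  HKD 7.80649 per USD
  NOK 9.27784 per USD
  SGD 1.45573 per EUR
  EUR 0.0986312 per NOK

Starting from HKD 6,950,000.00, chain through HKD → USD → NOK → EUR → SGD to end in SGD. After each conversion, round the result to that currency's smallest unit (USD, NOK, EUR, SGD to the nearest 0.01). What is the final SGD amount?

HKD 6,950,000.00 ÷ 7.80649 = USD 890,284.88
USD 890,284.88 × 9.27784 = NOK 8,259,920.67
NOK 8,259,920.67 × 0.0986312 = EUR 814,685.89
EUR 814,685.89 × 1.45573 = SGD 1,185,962.69

SGD 1,185,962.69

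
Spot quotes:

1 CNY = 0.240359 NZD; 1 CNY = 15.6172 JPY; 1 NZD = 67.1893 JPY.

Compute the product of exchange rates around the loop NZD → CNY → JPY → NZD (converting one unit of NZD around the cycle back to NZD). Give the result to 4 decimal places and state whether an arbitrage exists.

Around NZD → CNY → JPY → NZD: 1 ÷ 0.240359 × 15.6172 ÷ 67.1893 = 0.967036
Product < 1; profitable direction is NZD → JPY → CNY → NZD.

0.9670 (arbitrage exists)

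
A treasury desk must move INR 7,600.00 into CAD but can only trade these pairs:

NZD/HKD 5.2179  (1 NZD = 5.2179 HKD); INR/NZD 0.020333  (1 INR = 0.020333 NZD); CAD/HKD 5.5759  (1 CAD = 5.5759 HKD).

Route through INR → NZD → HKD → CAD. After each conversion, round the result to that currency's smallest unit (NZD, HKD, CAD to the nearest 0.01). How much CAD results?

INR 7,600.00 × 0.020333 = NZD 154.53
NZD 154.53 × 5.2179 = HKD 806.32
HKD 806.32 ÷ 5.5759 = CAD 144.61

CAD 144.61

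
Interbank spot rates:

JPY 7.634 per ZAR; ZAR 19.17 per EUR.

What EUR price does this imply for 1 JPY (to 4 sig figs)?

JPY/EUR = 0.006833

1 JPY ÷ 7.634 = 0.130993 ZAR
0.130993 ZAR ÷ 19.17 = 0.00683323 EUR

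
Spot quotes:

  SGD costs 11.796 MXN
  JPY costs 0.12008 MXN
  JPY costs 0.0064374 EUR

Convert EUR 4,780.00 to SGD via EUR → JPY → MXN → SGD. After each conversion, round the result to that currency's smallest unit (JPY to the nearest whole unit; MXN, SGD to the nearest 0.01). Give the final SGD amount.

EUR 4,780.00 ÷ 0.0064374 = JPY 742,536
JPY 742,536 × 0.12008 = MXN 89,163.72
MXN 89,163.72 ÷ 11.796 = SGD 7,558.81

SGD 7,558.81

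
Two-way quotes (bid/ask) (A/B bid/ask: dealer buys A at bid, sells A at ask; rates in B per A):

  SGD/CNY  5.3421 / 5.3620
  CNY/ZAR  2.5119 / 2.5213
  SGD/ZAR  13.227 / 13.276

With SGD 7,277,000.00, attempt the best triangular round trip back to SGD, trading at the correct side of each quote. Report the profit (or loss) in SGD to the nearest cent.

Net profit: SGD 78,284.75

Best loop SGD → CNY → ZAR → SGD:
SGD 7,277,000.00 × 5.3421 (sell SGD at bid) = CNY 38,874,461.70
CNY 38,874,461.70 × 2.5119 (sell CNY at bid) = ZAR 97,648,760.34
ZAR 97,648,760.34 ÷ 13.276 (buy SGD at ask) = SGD 7,355,284.75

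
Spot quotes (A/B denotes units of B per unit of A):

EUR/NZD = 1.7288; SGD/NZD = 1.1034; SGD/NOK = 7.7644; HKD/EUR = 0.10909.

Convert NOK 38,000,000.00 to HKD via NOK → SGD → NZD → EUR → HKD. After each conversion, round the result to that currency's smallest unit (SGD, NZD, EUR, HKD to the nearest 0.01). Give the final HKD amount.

HKD 28,633,799.52

NOK 38,000,000.00 ÷ 7.7644 = SGD 4,894,132.19
SGD 4,894,132.19 × 1.1034 = NZD 5,400,185.46
NZD 5,400,185.46 ÷ 1.7288 = EUR 3,123,661.19
EUR 3,123,661.19 ÷ 0.10909 = HKD 28,633,799.52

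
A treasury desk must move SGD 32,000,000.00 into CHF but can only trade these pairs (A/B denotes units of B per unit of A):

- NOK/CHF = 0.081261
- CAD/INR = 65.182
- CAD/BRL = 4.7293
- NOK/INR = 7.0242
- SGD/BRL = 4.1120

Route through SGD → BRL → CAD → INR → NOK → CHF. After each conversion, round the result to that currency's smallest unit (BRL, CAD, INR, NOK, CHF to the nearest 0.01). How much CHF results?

CHF 20,980,662.41

SGD 32,000,000.00 × 4.1120 = BRL 131,584,000.00
BRL 131,584,000.00 ÷ 4.7293 = CAD 27,823,145.07
CAD 27,823,145.07 × 65.182 = INR 1,813,568,241.95
INR 1,813,568,241.95 ÷ 7.0242 = NOK 258,188,582.61
NOK 258,188,582.61 × 0.081261 = CHF 20,980,662.41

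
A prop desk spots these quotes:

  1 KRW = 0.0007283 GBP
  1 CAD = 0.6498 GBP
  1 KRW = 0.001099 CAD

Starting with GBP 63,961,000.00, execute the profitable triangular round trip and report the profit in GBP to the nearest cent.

Profit: GBP 1,269,116.72

Profitable loop is GBP → CAD → KRW → GBP:
GBP 63,961,000.00 ÷ 0.6498 = CAD 98,431,825.18
CAD 98,431,825.18 ÷ 0.001099 = KRW 89,564,900,070
KRW 89,564,900,070 × 0.0007283 = GBP 65,230,116.72
Profit = GBP 65,230,116.72 − GBP 63,961,000.00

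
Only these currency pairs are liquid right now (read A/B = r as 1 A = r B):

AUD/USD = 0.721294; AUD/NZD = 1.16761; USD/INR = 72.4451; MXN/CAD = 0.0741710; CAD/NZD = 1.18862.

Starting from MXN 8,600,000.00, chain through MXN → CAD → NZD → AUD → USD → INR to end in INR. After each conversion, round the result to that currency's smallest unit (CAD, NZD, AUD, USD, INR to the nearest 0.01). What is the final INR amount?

MXN 8,600,000.00 × 0.0741710 = CAD 637,870.60
CAD 637,870.60 × 1.18862 = NZD 758,185.75
NZD 758,185.75 ÷ 1.16761 = AUD 649,348.46
AUD 649,348.46 × 0.721294 = USD 468,371.15
USD 468,371.15 × 72.4451 = INR 33,931,194.80

INR 33,931,194.80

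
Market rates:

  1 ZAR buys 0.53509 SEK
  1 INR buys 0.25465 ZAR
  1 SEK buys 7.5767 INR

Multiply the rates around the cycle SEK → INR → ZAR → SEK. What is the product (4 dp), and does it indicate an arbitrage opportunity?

Around SEK → INR → ZAR → SEK: 1 × 7.5767 × 0.25465 × 0.53509 = 1.032406
Product > 1; profitable direction is SEK → INR → ZAR → SEK.

1.0324 (arbitrage exists)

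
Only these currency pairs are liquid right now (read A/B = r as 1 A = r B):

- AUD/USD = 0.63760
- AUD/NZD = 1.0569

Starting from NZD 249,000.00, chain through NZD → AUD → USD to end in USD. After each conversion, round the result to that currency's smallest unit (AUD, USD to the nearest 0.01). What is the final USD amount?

NZD 249,000.00 ÷ 1.0569 = AUD 235,594.66
AUD 235,594.66 × 0.63760 = USD 150,215.16

USD 150,215.16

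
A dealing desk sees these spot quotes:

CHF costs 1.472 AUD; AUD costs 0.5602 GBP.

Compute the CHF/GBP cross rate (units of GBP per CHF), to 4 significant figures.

CHF/GBP = 0.8246

1 CHF × 1.472 = 1.472 AUD
1.472 AUD × 0.5602 = 0.824614 GBP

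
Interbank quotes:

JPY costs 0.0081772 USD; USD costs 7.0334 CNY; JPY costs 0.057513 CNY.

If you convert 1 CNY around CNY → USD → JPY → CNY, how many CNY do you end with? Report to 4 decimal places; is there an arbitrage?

Around CNY → USD → JPY → CNY: 1 ÷ 7.0334 ÷ 0.0081772 × 0.057513 = 0.999991
Product ≈ 1 (deviation 0.001%, within rounding noise).

1.0000 (no arbitrage)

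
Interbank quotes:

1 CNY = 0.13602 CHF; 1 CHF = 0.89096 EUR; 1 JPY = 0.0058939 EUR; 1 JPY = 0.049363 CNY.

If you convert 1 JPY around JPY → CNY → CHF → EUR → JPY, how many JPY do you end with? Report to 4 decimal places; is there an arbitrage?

Around JPY → CNY → CHF → EUR → JPY: 1 × 0.049363 × 0.13602 × 0.89096 ÷ 0.0058939 = 1.014985
Product > 1; profitable direction is JPY → CNY → CHF → EUR → JPY.

1.0150 (arbitrage exists)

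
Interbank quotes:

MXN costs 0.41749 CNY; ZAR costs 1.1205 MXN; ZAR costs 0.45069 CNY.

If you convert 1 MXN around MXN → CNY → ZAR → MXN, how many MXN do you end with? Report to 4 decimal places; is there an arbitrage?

1.0380 (arbitrage exists)

Around MXN → CNY → ZAR → MXN: 1 × 0.41749 ÷ 0.45069 × 1.1205 = 1.037959
Product > 1; profitable direction is MXN → CNY → ZAR → MXN.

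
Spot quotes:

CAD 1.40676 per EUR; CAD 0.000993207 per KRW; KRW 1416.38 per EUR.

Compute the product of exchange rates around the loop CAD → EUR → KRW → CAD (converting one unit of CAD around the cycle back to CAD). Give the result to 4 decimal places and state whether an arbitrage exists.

1.0000 (no arbitrage)

Around CAD → EUR → KRW → CAD: 1 ÷ 1.40676 × 1416.38 × 0.000993207 = 0.999999
Product ≈ 1 (deviation 0.000%, within rounding noise).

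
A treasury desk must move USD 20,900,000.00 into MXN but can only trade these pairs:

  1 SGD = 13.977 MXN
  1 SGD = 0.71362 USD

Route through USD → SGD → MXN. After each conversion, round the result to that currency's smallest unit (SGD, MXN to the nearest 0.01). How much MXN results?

MXN 409,348,532.84

USD 20,900,000.00 ÷ 0.71362 = SGD 29,287,295.76
SGD 29,287,295.76 × 13.977 = MXN 409,348,532.84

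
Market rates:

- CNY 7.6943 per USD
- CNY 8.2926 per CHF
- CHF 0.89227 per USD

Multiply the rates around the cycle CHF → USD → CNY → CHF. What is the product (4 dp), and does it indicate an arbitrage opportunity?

Around CHF → USD → CNY → CHF: 1 ÷ 0.89227 × 7.6943 ÷ 8.2926 = 1.039877
Product > 1; profitable direction is CHF → USD → CNY → CHF.

1.0399 (arbitrage exists)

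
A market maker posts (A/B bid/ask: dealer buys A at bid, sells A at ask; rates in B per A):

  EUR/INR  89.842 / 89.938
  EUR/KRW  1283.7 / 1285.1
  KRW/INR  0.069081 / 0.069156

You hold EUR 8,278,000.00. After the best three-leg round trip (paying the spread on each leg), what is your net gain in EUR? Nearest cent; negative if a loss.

Net profit: EUR 90,315.47

Best loop EUR → INR → KRW → EUR:
EUR 8,278,000.00 × 89.842 (sell EUR at bid) = INR 743,712,076.00
INR 743,712,076.00 ÷ 0.069156 (buy KRW at ask) = KRW 10,754,122,216
KRW 10,754,122,216 ÷ 1285.1 (buy EUR at ask) = EUR 8,368,315.47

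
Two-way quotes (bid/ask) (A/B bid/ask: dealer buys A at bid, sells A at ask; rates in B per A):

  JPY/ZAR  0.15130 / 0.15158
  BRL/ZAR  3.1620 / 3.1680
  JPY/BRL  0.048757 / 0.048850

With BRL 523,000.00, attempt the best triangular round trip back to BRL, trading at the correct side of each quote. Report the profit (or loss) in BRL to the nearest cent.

Net profit: BRL 8,935.07

Best loop BRL → ZAR → JPY → BRL:
BRL 523,000.00 × 3.1620 (sell BRL at bid) = ZAR 1,653,726.00
ZAR 1,653,726.00 ÷ 0.15158 (buy JPY at ask) = JPY 10,909,922
JPY 10,909,922 × 0.048757 (sell JPY at bid) = BRL 531,935.07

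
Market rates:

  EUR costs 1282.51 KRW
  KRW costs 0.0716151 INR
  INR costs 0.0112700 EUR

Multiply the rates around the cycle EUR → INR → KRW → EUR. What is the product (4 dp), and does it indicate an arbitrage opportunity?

0.9661 (arbitrage exists)

Around EUR → INR → KRW → EUR: 1 ÷ 0.0112700 ÷ 0.0716151 ÷ 1282.51 = 0.966075
Product < 1; profitable direction is EUR → KRW → INR → EUR.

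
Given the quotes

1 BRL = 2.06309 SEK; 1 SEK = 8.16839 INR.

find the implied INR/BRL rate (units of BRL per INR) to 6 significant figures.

INR/BRL = 0.0593397

1 INR ÷ 8.16839 = 0.122423 SEK
0.122423 SEK ÷ 2.06309 = 0.0593397 BRL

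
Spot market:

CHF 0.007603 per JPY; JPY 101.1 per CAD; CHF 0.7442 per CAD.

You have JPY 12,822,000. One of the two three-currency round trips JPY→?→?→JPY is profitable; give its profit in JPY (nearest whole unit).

Profit: JPY 421,484

Profitable loop is JPY → CHF → CAD → JPY:
JPY 12,822,000 × 0.007603 = CHF 97,485.67
CHF 97,485.67 ÷ 0.7442 = CAD 130,993.91
CAD 130,993.91 × 101.1 = JPY 13,243,484
Profit = JPY 13,243,484 − JPY 12,822,000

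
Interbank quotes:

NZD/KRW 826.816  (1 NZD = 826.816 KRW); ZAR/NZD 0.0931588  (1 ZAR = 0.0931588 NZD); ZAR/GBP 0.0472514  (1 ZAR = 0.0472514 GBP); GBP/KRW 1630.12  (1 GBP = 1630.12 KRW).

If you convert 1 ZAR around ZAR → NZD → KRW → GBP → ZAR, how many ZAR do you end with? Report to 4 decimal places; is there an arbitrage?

Around ZAR → NZD → KRW → GBP → ZAR: 1 × 0.0931588 × 826.816 ÷ 1630.12 ÷ 0.0472514 = 0.999997
Product ≈ 1 (deviation 0.000%, within rounding noise).

1.0000 (no arbitrage)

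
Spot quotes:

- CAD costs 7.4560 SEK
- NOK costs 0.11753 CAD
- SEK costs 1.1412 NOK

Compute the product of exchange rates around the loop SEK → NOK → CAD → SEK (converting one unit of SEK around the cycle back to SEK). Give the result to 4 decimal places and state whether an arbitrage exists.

Around SEK → NOK → CAD → SEK: 1 × 1.1412 × 0.11753 × 7.4560 = 1.000038
Product ≈ 1 (deviation 0.004%, within rounding noise).

1.0000 (no arbitrage)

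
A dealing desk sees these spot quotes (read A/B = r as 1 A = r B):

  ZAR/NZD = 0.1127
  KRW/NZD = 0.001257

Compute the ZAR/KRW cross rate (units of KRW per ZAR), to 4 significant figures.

1 ZAR × 0.1127 = 0.1127 NZD
0.1127 NZD ÷ 0.001257 = 89.6579 KRW

ZAR/KRW = 89.66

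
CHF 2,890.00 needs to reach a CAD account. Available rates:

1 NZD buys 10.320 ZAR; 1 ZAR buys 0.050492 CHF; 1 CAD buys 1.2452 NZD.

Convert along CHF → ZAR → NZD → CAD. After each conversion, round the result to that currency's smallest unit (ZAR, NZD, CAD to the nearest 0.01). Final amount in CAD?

CAD 4,454.06

CHF 2,890.00 ÷ 0.050492 = ZAR 57,236.79
ZAR 57,236.79 ÷ 10.320 = NZD 5,546.20
NZD 5,546.20 ÷ 1.2452 = CAD 4,454.06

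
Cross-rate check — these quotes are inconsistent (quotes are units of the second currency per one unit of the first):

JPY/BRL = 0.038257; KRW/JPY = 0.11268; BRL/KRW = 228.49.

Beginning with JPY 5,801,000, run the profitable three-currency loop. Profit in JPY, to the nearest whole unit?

Profit: JPY 88,493

Profitable loop is JPY → KRW → BRL → JPY:
JPY 5,801,000 ÷ 0.11268 = KRW 51,482,073
KRW 51,482,073 ÷ 228.49 = BRL 225,314.34
BRL 225,314.34 ÷ 0.038257 = JPY 5,889,493
Profit = JPY 5,889,493 − JPY 5,801,000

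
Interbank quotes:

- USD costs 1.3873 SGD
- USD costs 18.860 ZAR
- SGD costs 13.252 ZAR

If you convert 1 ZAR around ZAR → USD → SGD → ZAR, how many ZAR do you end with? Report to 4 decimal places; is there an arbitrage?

0.9748 (arbitrage exists)

Around ZAR → USD → SGD → ZAR: 1 ÷ 18.860 × 1.3873 × 13.252 = 0.974788
Product < 1; profitable direction is ZAR → SGD → USD → ZAR.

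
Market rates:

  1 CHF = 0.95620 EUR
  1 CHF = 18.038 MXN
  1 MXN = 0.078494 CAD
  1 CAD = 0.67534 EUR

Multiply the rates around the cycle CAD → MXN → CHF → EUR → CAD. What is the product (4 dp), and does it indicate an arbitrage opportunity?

1.0000 (no arbitrage)

Around CAD → MXN → CHF → EUR → CAD: 1 ÷ 0.078494 ÷ 18.038 × 0.95620 ÷ 0.67534 = 1.000003
Product ≈ 1 (deviation 0.000%, within rounding noise).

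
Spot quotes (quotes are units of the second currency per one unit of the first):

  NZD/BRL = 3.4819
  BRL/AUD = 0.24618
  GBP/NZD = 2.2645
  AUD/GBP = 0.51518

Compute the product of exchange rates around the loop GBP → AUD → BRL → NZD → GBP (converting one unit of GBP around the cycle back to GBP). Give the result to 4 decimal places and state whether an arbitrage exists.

1.0000 (no arbitrage)

Around GBP → AUD → BRL → NZD → GBP: 1 ÷ 0.51518 ÷ 0.24618 ÷ 3.4819 ÷ 2.2645 = 0.999999
Product ≈ 1 (deviation 0.000%, within rounding noise).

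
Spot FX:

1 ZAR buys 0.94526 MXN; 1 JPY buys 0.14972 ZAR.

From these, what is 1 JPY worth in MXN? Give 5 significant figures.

JPY/MXN = 0.14152

1 JPY × 0.14972 = 0.14972 ZAR
0.14972 ZAR × 0.94526 = 0.141524 MXN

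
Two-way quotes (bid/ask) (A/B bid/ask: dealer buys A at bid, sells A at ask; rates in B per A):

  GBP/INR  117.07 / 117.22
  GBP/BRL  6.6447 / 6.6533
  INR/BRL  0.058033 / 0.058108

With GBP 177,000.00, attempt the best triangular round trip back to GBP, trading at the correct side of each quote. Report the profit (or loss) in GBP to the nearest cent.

Best loop GBP → INR → BRL → GBP:
GBP 177,000.00 × 117.07 (sell GBP at bid) = INR 20,721,390.00
INR 20,721,390.00 × 0.058033 (sell INR at bid) = BRL 1,202,524.43
BRL 1,202,524.43 ÷ 6.6533 (buy GBP at ask) = GBP 180,741.05

Net profit: GBP 3,741.05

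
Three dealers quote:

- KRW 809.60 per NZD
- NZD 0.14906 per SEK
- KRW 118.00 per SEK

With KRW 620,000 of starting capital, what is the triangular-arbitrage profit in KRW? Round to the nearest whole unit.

Profit: KRW 14,076

Profitable loop is KRW → SEK → NZD → KRW:
KRW 620,000 ÷ 118.00 = SEK 5,254.24
SEK 5,254.24 × 0.14906 = NZD 783.20
NZD 783.20 × 809.60 = KRW 634,076
Profit = KRW 634,076 − KRW 620,000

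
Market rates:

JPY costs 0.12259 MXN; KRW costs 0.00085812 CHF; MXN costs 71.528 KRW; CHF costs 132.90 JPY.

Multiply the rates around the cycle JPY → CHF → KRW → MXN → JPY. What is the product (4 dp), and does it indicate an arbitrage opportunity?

1.0000 (no arbitrage)

Around JPY → CHF → KRW → MXN → JPY: 1 ÷ 132.90 ÷ 0.00085812 ÷ 71.528 ÷ 0.12259 = 0.999990
Product ≈ 1 (deviation 0.001%, within rounding noise).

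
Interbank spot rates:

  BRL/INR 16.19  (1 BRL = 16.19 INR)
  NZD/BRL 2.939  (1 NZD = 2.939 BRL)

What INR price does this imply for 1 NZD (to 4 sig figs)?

1 NZD × 2.939 = 2.939 BRL
2.939 BRL × 16.19 = 47.5824 INR

NZD/INR = 47.58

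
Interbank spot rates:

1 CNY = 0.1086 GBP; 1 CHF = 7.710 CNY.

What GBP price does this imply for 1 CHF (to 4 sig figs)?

1 CHF × 7.710 = 7.71 CNY
7.71 CNY × 0.1086 = 0.837306 GBP

CHF/GBP = 0.8373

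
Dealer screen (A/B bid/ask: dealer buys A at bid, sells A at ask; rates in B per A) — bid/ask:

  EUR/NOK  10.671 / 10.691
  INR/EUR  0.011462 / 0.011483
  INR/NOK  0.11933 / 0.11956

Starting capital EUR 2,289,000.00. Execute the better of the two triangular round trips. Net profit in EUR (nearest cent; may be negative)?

Best loop EUR → NOK → INR → EUR:
EUR 2,289,000.00 × 10.671 (sell EUR at bid) = NOK 24,425,919.00
NOK 24,425,919.00 ÷ 0.11956 (buy INR at ask) = INR 204,298,419.20
INR 204,298,419.20 × 0.011462 (sell INR at bid) = EUR 2,341,668.48

Net profit: EUR 52,668.48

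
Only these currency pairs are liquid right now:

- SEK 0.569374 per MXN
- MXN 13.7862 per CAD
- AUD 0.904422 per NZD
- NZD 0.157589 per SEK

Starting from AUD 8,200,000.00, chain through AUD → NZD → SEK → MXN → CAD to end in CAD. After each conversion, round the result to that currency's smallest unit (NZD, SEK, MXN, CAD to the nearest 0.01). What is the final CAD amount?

CAD 7,329,504.72

AUD 8,200,000.00 ÷ 0.904422 = NZD 9,066,564.06
NZD 9,066,564.06 ÷ 0.157589 = SEK 57,532,975.40
SEK 57,532,975.40 ÷ 0.569374 = MXN 101,046,017.91
MXN 101,046,017.91 ÷ 13.7862 = CAD 7,329,504.72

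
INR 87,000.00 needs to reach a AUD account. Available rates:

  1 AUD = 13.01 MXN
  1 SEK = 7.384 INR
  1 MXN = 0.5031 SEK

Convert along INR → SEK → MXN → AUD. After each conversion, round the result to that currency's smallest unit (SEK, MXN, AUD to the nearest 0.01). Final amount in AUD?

AUD 1,800.10

INR 87,000.00 ÷ 7.384 = SEK 11,782.23
SEK 11,782.23 ÷ 0.5031 = MXN 23,419.26
MXN 23,419.26 ÷ 13.01 = AUD 1,800.10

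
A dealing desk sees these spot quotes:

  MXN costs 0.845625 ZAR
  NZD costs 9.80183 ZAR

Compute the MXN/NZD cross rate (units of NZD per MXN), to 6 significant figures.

MXN/NZD = 0.0862722

1 MXN × 0.845625 = 0.845625 ZAR
0.845625 ZAR ÷ 9.80183 = 0.0862722 NZD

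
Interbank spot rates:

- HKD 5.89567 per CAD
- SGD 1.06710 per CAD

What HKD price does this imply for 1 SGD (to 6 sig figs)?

SGD/HKD = 5.52495

1 SGD ÷ 1.06710 = 0.937119 CAD
0.937119 CAD × 5.89567 = 5.52495 HKD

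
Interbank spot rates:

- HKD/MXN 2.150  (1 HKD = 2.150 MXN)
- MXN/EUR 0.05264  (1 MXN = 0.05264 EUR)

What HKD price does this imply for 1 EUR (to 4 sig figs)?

1 EUR ÷ 0.05264 = 18.997 MXN
18.997 MXN ÷ 2.150 = 8.8358 HKD

EUR/HKD = 8.836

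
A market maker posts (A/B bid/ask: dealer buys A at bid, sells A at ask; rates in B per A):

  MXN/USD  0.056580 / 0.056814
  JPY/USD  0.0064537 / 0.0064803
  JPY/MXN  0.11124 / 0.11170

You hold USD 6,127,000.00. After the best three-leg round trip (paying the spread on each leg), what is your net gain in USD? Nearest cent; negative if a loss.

Net profit: USD 103,861.73

Best loop USD → MXN → JPY → USD:
USD 6,127,000.00 ÷ 0.056814 (buy MXN at ask) = MXN 107,843,137.25
MXN 107,843,137.25 ÷ 0.11170 (buy JPY at ask) = JPY 965,471,238
JPY 965,471,238 × 0.0064537 (sell JPY at bid) = USD 6,230,861.73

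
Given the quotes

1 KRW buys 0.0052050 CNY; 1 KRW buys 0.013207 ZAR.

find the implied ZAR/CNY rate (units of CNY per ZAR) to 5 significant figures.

ZAR/CNY = 0.39411

1 ZAR ÷ 0.013207 = 75.7174 KRW
75.7174 KRW × 0.0052050 = 0.394109 CNY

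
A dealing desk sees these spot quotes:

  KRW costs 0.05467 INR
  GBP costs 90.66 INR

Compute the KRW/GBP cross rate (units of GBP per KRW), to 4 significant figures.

KRW/GBP = 0.0006030

1 KRW × 0.05467 = 0.05467 INR
0.05467 INR ÷ 90.66 = 0.000603022 GBP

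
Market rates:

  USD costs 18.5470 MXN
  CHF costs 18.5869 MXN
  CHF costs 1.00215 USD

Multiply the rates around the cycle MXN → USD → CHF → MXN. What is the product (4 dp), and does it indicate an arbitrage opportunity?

1.0000 (no arbitrage)

Around MXN → USD → CHF → MXN: 1 ÷ 18.5470 ÷ 1.00215 × 18.5869 = 1.000001
Product ≈ 1 (deviation 0.000%, within rounding noise).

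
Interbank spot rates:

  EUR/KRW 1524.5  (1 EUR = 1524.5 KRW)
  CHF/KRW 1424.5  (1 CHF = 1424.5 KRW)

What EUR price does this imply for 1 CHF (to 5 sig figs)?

CHF/EUR = 0.93440

1 CHF × 1424.5 = 1424.5 KRW
1424.5 KRW ÷ 1524.5 = 0.934405 EUR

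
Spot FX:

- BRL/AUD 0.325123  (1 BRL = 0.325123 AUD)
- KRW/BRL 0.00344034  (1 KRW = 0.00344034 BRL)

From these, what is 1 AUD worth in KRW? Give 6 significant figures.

1 AUD ÷ 0.325123 = 3.07576 BRL
3.07576 BRL ÷ 0.00344034 = 894.028 KRW

AUD/KRW = 894.028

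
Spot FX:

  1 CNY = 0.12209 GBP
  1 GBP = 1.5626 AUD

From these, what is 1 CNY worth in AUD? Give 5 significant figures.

1 CNY × 0.12209 = 0.12209 GBP
0.12209 GBP × 1.5626 = 0.190778 AUD

CNY/AUD = 0.19078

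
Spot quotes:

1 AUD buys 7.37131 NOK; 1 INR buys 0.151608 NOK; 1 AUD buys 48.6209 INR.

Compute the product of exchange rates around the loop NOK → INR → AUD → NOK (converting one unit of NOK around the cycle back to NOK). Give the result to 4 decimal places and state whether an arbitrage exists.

Around NOK → INR → AUD → NOK: 1 ÷ 0.151608 ÷ 48.6209 × 7.37131 = 0.999999
Product ≈ 1 (deviation 0.000%, within rounding noise).

1.0000 (no arbitrage)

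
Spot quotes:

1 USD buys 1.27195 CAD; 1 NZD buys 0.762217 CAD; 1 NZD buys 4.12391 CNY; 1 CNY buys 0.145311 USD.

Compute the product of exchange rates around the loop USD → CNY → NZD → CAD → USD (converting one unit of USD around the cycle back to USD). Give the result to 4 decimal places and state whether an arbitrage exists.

Around USD → CNY → NZD → CAD → USD: 1 ÷ 0.145311 ÷ 4.12391 × 0.762217 ÷ 1.27195 = 1.000002
Product ≈ 1 (deviation 0.000%, within rounding noise).

1.0000 (no arbitrage)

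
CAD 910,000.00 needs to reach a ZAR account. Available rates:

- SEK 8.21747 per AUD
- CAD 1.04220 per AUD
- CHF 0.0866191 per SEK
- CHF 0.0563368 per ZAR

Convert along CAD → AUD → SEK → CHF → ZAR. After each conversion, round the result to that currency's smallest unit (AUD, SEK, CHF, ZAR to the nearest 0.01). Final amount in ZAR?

ZAR 11,031,890.52

CAD 910,000.00 ÷ 1.04220 = AUD 873,152.95
AUD 873,152.95 × 8.21747 = SEK 7,175,108.17
SEK 7,175,108.17 × 0.0866191 = CHF 621,501.41
CHF 621,501.41 ÷ 0.0563368 = ZAR 11,031,890.52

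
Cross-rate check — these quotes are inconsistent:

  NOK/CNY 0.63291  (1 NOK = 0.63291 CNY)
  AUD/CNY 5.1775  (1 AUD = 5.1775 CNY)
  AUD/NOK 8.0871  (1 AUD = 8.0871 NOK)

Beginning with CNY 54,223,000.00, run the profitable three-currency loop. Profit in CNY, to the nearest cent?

Profitable loop is CNY → NOK → AUD → CNY:
CNY 54,223,000.00 ÷ 0.63291 = NOK 85,672,528.48
NOK 85,672,528.48 ÷ 8.0871 = AUD 10,593,726.86
AUD 10,593,726.86 × 5.1775 = CNY 54,849,020.81
Profit = CNY 54,849,020.81 − CNY 54,223,000.00

Profit: CNY 626,020.81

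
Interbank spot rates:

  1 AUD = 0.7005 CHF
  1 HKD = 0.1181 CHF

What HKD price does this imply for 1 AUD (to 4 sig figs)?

1 AUD × 0.7005 = 0.7005 CHF
0.7005 CHF ÷ 0.1181 = 5.93141 HKD

AUD/HKD = 5.931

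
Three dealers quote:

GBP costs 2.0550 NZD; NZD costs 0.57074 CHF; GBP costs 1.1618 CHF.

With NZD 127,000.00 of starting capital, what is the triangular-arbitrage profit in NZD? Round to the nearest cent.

Profitable loop is NZD → CHF → GBP → NZD:
NZD 127,000.00 × 0.57074 = CHF 72,483.98
CHF 72,483.98 ÷ 1.1618 = GBP 62,389.38
GBP 62,389.38 × 2.0550 = NZD 128,210.17
Profit = NZD 128,210.17 − NZD 127,000.00

Profit: NZD 1,210.17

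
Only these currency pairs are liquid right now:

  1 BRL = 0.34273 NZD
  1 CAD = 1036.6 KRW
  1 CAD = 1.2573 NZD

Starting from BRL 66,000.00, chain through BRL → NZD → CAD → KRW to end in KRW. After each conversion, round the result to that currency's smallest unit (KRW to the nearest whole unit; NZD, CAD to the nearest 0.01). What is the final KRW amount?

BRL 66,000.00 × 0.34273 = NZD 22,620.18
NZD 22,620.18 ÷ 1.2573 = CAD 17,991.08
CAD 17,991.08 × 1036.6 = KRW 18,649,554

KRW 18,649,554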